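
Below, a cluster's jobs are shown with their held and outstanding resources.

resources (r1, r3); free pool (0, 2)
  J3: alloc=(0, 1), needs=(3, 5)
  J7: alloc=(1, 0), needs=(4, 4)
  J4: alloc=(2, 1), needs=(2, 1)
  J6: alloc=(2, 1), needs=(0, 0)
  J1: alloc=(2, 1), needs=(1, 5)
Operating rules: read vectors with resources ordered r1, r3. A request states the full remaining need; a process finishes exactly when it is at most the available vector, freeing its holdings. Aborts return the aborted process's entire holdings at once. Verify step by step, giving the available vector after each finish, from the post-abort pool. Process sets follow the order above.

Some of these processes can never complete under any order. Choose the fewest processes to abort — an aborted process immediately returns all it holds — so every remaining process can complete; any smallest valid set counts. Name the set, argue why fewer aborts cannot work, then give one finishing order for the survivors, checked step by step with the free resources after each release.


The answer: abort J3.
Key observation: before aborting J3, J1 was permanently blocked — no order could ever run it; afterwards it completes at step 4.
No smaller set exists: with zero aborts the deadlock remains.
Survivors finish in the order: J6, J4, J7, J1. Step-by-step check (pool after the aborts first):
  pool = (0, 3)
  J6 needs (0, 0) <= (0, 3) -> finishes; pool += (2, 1) = (2, 4)
  J4 needs (2, 1) <= (2, 4) -> finishes; pool += (2, 1) = (4, 5)
  J7 needs (4, 4) <= (4, 5) -> finishes; pool += (1, 0) = (5, 5)
  J1 needs (1, 5) <= (5, 5) -> finishes; pool += (2, 1) = (7, 6)


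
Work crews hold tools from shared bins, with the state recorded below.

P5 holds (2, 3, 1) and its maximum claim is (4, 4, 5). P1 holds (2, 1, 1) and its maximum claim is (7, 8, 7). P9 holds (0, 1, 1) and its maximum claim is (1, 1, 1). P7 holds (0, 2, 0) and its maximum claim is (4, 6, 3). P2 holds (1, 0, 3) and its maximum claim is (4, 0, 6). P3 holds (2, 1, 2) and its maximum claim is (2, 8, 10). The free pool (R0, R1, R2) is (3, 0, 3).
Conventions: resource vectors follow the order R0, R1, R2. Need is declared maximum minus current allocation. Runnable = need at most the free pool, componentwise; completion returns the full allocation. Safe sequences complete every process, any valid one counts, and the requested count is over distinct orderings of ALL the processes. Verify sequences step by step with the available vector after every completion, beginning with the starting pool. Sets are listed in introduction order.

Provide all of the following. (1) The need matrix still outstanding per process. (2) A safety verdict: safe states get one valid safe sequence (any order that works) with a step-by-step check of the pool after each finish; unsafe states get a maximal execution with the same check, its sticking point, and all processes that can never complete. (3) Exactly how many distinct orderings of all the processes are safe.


(1) Outstanding need per process (order R0, R1, R2):
  P5: (2, 1, 4)
  P1: (5, 7, 6)
  P9: (1, 0, 0)
  P7: (4, 4, 3)
  P2: (3, 0, 3)
  P3: (0, 7, 8)
(2) UNSAFE.
Key observation: P9, P5, P7, P2 can finish, but then (6, 6, 8) is all there is, and the blocked group's R1 demands exceed it.
The run P9, P5, P7, P2 cannot be extended any further. Step-by-step check:
  pool = (3, 0, 3)
  P9 needs (1, 0, 0) <= (3, 0, 3) -> finishes; pool += (0, 1, 1) = (3, 1, 4)
  P5 needs (2, 1, 4) <= (3, 1, 4) -> finishes; pool += (2, 3, 1) = (5, 4, 5)
  P7 needs (4, 4, 3) <= (5, 4, 5) -> finishes; pool += (0, 2, 0) = (5, 6, 5)
  P2 needs (3, 0, 3) <= (5, 6, 5) -> finishes; pool += (1, 0, 3) = (6, 6, 8)
  P1 cannot run: need (5, 7, 6) vs free (6, 6, 8) (insufficient R1)
  P3 cannot run: need (0, 7, 8) vs free (6, 6, 8) (insufficient R1)
Permanently blocked: P1 and P3.
(3) Precisely 0 of the possible complete orderings are safe sequences.


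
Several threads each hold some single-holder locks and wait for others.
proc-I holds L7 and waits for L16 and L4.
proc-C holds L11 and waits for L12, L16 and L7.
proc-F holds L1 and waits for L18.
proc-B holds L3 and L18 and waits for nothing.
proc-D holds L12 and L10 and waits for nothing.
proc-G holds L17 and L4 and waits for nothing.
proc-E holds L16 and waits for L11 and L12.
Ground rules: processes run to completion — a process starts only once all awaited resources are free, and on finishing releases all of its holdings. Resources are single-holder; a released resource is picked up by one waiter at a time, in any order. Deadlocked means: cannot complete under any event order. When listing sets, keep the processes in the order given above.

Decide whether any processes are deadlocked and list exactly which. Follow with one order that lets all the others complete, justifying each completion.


The deadlocked set is proc-I, proc-C and proc-E.
Key observation: nobody on the ring proc-I -> proc-E -> proc-C -> proc-I can start until another member finishes, which never happens; no other process is dragged down with it.
A valid finishing order for the others: proc-B, proc-D, proc-G, proc-F.
Walking it through:
  run proc-B (it waits on nothing); releases L3 and L18
  run proc-D (it waits on nothing); releases L12 and L10
  run proc-G (it waits on nothing); releases L17 and L4
  proc-F: everything it awaited (L18) is free; runs, freeing L1


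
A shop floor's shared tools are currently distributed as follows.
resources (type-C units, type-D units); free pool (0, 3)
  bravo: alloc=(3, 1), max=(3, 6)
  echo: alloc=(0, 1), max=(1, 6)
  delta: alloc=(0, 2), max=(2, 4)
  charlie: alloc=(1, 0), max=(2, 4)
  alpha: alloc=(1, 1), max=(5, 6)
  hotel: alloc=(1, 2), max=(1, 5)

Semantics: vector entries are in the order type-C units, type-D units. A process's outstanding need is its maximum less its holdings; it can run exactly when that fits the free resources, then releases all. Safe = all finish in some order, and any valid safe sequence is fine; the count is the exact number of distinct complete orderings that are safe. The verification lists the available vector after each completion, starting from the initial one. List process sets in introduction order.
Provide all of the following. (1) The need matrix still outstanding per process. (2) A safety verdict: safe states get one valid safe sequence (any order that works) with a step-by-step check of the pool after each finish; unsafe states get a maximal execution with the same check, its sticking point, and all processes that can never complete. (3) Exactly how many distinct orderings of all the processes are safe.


(1) Outstanding need per process (order type-C units, type-D units):
  bravo: (0, 5)
  echo: (1, 5)
  delta: (2, 2)
  charlie: (1, 4)
  alpha: (4, 5)
  hotel: (0, 3)
(2) The state is SAFE; one workable sequence: hotel, bravo, delta, echo, alpha, charlie.
Key observation: hotel marks the first exact bind of the order: its need (0, 3) fits the free (0, 3) with zero slack on a requested resource.
Walking it through:
  pool = (0, 3)
  hotel needs (0, 3) <= (0, 3) -> finishes; pool += (1, 2) = (1, 5)
  bravo needs (0, 5) <= (1, 5) -> finishes; pool += (3, 1) = (4, 6)
  delta needs (2, 2) <= (4, 6) -> finishes; pool += (0, 2) = (4, 8)
  echo needs (1, 5) <= (4, 8) -> finishes; pool += (0, 1) = (4, 9)
  alpha needs (4, 5) <= (4, 9) -> finishes; pool += (1, 1) = (5, 10)
  charlie needs (1, 4) <= (5, 10) -> finishes; pool += (1, 0) = (6, 10)
(3) The exact count: 45 of the possible complete orderings are safe sequences.


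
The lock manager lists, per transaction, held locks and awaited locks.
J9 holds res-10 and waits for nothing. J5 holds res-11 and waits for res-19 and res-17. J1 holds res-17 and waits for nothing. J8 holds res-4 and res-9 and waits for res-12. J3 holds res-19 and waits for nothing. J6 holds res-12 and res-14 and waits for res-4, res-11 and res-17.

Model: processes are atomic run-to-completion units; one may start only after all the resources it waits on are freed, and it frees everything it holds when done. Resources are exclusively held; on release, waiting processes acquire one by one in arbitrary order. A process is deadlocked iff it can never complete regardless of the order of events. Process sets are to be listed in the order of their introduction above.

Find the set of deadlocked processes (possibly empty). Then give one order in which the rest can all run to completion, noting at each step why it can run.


Deadlocked set: J8 and J6.
Key observation: nobody on the ring J8 -> J6 -> J8 can start until another member finishes, which never happens; no other process is dragged down with it.
One completion order for the rest: J1, J3, J5, J9.
Check, step by step:
  run J1 (it waits on nothing); releases res-17
  run J3 (it waits on nothing); releases res-19
  J5 waits on res-19 and res-17 — all released -> runs and releases res-11
  run J9 (it waits on nothing); releases res-10


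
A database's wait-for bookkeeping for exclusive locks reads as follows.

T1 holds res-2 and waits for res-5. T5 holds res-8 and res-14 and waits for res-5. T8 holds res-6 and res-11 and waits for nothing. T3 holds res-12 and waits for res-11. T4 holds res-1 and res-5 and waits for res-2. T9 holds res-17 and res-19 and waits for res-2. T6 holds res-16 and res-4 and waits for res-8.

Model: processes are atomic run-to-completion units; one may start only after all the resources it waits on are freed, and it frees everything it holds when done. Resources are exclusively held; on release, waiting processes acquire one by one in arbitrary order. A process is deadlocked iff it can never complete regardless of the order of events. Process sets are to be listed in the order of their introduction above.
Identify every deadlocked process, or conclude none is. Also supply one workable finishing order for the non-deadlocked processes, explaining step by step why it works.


Deadlocked: T1, T5, T4, T9 and T6.
Key observation: the waits loop around T1 -> T4 -> T1 with no way out; T5, T9 and T6 wait into the deadlock from upstream.
A valid finishing order for the others: T8, T3.
Walking it through:
  T8: no waits; runs immediately, freeing res-6 and res-11
  T3: everything it awaited (res-11) is free; runs, freeing res-12


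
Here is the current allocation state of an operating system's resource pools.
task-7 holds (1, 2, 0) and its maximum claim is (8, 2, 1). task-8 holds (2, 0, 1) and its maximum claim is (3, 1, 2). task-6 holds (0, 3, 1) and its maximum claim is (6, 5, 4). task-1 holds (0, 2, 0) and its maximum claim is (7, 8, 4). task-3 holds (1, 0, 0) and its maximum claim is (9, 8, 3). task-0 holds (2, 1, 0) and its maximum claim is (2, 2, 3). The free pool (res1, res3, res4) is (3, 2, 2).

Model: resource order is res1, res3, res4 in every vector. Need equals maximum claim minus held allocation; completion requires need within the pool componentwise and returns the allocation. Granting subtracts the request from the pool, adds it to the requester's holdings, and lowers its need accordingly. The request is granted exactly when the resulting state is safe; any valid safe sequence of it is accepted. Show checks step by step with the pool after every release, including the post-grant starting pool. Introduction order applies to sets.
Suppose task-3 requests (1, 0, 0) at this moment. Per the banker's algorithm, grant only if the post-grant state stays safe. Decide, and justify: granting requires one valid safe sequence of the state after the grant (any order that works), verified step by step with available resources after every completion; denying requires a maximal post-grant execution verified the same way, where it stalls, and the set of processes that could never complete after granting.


DENY. Granting would leave the state unsafe.
Key observation: after task-8, task-0, task-6 complete, (6, 6, 4) is the best the pool ever gets, yet each leftover process wants more res1.
Pretend the grant happened; the run task-8, task-0, task-6 goes as far as possible. Step-by-step check:
  pool = (2, 2, 2)
  task-8: need (1, 1, 1) fits (2, 2, 2); releases (2, 0, 1), pool now (4, 2, 3)
  task-0: need (0, 1, 3) fits (4, 2, 3); releases (2, 1, 0), pool now (6, 3, 3)
  task-6: need (6, 2, 3) fits (6, 3, 3); releases (0, 3, 1), pool now (6, 6, 4)
  blocked: task-7 wants (7, 0, 1), pool (6, 6, 4) — not enough res1
  blocked: task-1 wants (7, 6, 4), pool (6, 6, 4) — not enough res1
  blocked: task-3 wants (7, 8, 3), pool (6, 6, 4) — not enough res1 and res3
Post-grant, the permanently blocked set is task-7, task-1 and task-3.


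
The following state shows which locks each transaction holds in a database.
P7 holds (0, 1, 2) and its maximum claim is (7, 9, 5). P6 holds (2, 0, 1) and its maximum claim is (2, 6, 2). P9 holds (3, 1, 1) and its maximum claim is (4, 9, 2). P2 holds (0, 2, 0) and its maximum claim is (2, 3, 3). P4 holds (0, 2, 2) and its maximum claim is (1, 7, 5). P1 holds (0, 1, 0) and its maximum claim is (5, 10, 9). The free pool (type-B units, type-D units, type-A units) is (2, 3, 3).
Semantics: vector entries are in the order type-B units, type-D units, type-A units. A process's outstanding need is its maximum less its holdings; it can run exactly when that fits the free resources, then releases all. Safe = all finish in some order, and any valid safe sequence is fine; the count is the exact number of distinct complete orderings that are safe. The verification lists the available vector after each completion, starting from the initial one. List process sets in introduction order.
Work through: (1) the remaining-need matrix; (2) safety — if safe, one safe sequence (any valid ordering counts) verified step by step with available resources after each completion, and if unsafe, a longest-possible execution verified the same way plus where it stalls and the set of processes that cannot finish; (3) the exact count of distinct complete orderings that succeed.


(1) Need matrix, components ordered type-B units, type-D units, type-A units:
  P7: (7, 8, 3)
  P6: (0, 6, 1)
  P9: (1, 8, 1)
  P2: (2, 1, 3)
  P4: (1, 5, 3)
  P1: (5, 9, 9)
(2) UNSAFE — no complete ordering exists.
Key observation: the wall is type-D units: completing P2, P4, P6 brings the pool only to (4, 7, 6), and all the rest need more.
The run P2, P4, P6 cannot be extended any further. Step-by-step check:
  pool = (2, 3, 3)
  P2: need (2, 1, 3) fits (2, 3, 3); releases (0, 2, 0), pool now (2, 5, 3)
  P4: need (1, 5, 3) fits (2, 5, 3); releases (0, 2, 2), pool now (2, 7, 5)
  P6: need (0, 6, 1) fits (2, 7, 5); releases (2, 0, 1), pool now (4, 7, 6)
  P7 still needs (7, 8, 3) but only (4, 7, 6) is free — short on type-B units and type-D units
  P9 still needs (1, 8, 1) but only (4, 7, 6) is free — short on type-D units
  P1 still needs (5, 9, 9) but only (4, 7, 6) is free — short on type-B units, type-D units and type-A units
Processes that can never finish: P7, P9 and P1.
(3) Exactly 0 of the possible complete orderings are safe sequences.


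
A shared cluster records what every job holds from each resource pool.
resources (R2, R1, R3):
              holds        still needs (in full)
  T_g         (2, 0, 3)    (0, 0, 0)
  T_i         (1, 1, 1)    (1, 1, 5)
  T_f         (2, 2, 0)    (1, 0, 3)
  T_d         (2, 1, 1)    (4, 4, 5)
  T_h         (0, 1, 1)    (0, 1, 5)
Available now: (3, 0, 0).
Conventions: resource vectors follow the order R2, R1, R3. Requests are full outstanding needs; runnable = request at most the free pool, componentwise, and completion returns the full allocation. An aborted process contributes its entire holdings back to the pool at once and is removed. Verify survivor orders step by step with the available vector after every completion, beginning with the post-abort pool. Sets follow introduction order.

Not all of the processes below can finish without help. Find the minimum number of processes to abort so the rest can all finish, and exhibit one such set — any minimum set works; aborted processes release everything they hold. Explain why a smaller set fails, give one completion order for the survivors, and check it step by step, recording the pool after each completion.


The answer: abort T_i and T_d.
Key observation: T_h was stuck for good until T_i and T_d gave back (3, 2, 2); in the order shown it finishes at step 3.
No one abort is enough; case by case: T_g alone leaves T_i blocked (short on R3); T_i alone leaves T_d blocked (short on R1 and R3); T_f alone leaves T_i blocked (short on R3); T_d alone leaves T_i blocked (short on R3); T_h alone leaves T_i blocked (short on R3).
Survivors finish in the order: T_g, T_f, T_h. Check, step by step (pool after the aborts first):
  pool = (6, 2, 2)
  T_g: need (0, 0, 0) fits (6, 2, 2); releases (2, 0, 3), pool now (8, 2, 5)
  T_f: need (1, 0, 3) fits (8, 2, 5); releases (2, 2, 0), pool now (10, 4, 5)
  T_h: need (0, 1, 5) fits (10, 4, 5); releases (0, 1, 1), pool now (10, 5, 6)


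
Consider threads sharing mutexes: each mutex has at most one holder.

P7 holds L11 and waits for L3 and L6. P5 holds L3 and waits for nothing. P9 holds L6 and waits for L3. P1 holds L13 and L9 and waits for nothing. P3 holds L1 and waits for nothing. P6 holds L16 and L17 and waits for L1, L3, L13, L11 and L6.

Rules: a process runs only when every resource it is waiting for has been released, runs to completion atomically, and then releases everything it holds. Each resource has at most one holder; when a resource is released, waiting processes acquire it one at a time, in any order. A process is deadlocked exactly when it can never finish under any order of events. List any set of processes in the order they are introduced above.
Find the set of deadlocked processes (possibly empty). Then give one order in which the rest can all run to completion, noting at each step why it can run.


Nothing here is deadlocked.
Key observation: the wait relation is loop-free; peeling off processes with no waits unwinds the whole state.
The rest can finish in the order P3, P1, P5, P9, P7, P6.
Step-by-step check:
  run P3 (it waits on nothing); releases L1
  run P1 (it waits on nothing); releases L13 and L9
  run P5 (it waits on nothing); releases L3
  P9 waits on L3 — all released -> runs and releases L6
  P7 waits on L3 and L6 — all released -> runs and releases L11
  P6 waits on L1, L3, L13, L11 and L6 — all released -> runs and releases L16 and L17


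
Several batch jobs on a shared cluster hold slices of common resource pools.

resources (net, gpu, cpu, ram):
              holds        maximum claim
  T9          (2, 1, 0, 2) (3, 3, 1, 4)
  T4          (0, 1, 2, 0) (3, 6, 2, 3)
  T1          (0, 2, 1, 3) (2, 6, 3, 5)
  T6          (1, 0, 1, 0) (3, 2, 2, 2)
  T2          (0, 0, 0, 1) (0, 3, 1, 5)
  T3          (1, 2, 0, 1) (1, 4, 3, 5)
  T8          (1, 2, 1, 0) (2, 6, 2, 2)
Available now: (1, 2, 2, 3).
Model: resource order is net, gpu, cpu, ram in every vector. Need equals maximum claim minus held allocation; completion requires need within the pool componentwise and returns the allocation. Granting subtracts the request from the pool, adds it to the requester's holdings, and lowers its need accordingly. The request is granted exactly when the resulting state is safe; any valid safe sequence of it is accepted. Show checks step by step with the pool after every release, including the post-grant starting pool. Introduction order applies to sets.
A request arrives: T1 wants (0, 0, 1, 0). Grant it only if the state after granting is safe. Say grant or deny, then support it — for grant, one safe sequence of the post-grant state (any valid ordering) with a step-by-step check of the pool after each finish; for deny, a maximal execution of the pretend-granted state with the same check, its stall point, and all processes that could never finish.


DENY — the pretend-granted state is unsafe.
Key observation: after T9, T6, T2 the pool peaks at (4, 3, 2, 6), and each blocked process is short somewhere: T4 on gpu; T1 on gpu; T3 on cpu; T8 on gpu.
Pretend the grant happened; the run T9, T6, T2 goes as far as possible. Walking it through:
  pool = (1, 2, 1, 3)
  T9 needs (1, 2, 1, 2) <= (1, 2, 1, 3) -> finishes; pool += (2, 1, 0, 2) = (3, 3, 1, 5)
  T6 needs (2, 2, 1, 2) <= (3, 3, 1, 5) -> finishes; pool += (1, 0, 1, 0) = (4, 3, 2, 5)
  T2 needs (0, 3, 1, 4) <= (4, 3, 2, 5) -> finishes; pool += (0, 0, 0, 1) = (4, 3, 2, 6)
  T4 cannot run: need (3, 5, 0, 3) vs free (4, 3, 2, 6) (insufficient gpu)
  T1 cannot run: need (2, 4, 1, 2) vs free (4, 3, 2, 6) (insufficient gpu)
  T3 cannot run: need (0, 2, 3, 4) vs free (4, 3, 2, 6) (insufficient cpu)
  T8 cannot run: need (1, 4, 1, 2) vs free (4, 3, 2, 6) (insufficient gpu)
Had the request been granted, T4, T1, T3 and T8 could never finish.


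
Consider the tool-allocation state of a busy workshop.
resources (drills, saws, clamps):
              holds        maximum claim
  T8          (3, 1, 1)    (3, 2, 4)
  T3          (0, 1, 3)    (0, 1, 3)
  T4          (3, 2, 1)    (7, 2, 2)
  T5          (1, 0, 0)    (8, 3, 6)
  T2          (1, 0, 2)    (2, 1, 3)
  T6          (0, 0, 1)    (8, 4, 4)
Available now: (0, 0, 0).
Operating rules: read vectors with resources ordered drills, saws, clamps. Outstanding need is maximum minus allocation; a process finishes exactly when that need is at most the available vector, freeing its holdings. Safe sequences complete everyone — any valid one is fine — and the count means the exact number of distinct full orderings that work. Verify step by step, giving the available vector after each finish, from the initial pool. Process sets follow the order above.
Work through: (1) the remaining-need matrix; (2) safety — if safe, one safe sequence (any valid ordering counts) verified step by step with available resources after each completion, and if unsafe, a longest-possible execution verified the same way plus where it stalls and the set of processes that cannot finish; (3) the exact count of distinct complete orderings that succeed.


(1) Need matrix, components ordered drills, saws, clamps:
  T8: (0, 1, 3)
  T3: (0, 0, 0)
  T4: (4, 0, 1)
  T5: (7, 3, 6)
  T2: (1, 1, 1)
  T6: (8, 4, 3)
(2) SAFE — a valid safe sequence is T3, T8, T2, T4, T5, T6.
Key observation: reading the order forward, T8 is the first process whose need (0, 1, 3) meets the free pool (0, 1, 3) exactly on a resource it requests.
Step-by-step check:
  pool = (0, 0, 0)
  T3: need (0, 0, 0) fits (0, 0, 0); releases (0, 1, 3), pool now (0, 1, 3)
  T8: need (0, 1, 3) fits (0, 1, 3); releases (3, 1, 1), pool now (3, 2, 4)
  T2: need (1, 1, 1) fits (3, 2, 4); releases (1, 0, 2), pool now (4, 2, 6)
  T4: need (4, 0, 1) fits (4, 2, 6); releases (3, 2, 1), pool now (7, 4, 7)
  T5: need (7, 3, 6) fits (7, 4, 7); releases (1, 0, 0), pool now (8, 4, 7)
  T6: need (8, 4, 3) fits (8, 4, 7); releases (0, 0, 1), pool now (8, 4, 8)
(3) Precisely 1 of the possible complete orderings is a safe sequence.


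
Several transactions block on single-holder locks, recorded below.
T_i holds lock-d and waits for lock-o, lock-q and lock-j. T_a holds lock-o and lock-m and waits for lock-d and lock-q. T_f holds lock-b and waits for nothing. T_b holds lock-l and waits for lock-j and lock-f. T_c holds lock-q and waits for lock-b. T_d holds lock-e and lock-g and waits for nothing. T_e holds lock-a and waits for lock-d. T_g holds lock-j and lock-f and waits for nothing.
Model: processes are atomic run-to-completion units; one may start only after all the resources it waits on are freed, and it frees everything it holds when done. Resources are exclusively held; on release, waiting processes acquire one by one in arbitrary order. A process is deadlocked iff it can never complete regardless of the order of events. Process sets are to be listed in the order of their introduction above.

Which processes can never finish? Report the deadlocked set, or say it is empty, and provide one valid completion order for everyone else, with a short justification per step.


Deadlocked: T_i, T_a and T_e.
Key observation: the cycle T_i -> T_a -> T_i can never break — each member waits on the next; T_e waits into the deadlock from upstream.
The rest can finish in the order T_f, T_g, T_b, T_c, T_d.
Verifying each step:
  T_f waits on nothing -> runs at once and releases lock-b
  T_g waits on nothing -> runs at once and releases lock-j and lock-f
  T_b: everything it awaited (lock-j and lock-f) is free; runs, freeing lock-l
  T_c: everything it awaited (lock-b) is free; runs, freeing lock-q
  T_d waits on nothing -> runs at once and releases lock-e and lock-g


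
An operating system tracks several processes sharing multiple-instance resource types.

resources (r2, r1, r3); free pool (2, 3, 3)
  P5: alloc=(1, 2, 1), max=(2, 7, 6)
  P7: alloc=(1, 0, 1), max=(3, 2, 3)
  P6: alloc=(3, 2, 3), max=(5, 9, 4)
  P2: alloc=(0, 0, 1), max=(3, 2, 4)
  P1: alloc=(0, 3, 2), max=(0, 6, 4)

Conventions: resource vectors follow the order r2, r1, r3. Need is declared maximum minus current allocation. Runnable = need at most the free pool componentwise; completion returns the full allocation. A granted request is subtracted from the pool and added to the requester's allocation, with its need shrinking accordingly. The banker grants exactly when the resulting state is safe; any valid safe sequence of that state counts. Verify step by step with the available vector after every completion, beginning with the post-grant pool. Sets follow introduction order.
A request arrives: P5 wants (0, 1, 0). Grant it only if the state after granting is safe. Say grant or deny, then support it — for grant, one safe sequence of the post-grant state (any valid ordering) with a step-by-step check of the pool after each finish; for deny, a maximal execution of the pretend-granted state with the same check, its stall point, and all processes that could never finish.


DENY. Granting would leave the state unsafe.
Key observation: even finishing P7, P2 leaves just (3, 2, 5) free — too little r1 for any of the remaining processes.
On the post-grant state, P7, P2 is a maximal run — nothing extends it. Verifying each step:
  pool = (2, 2, 3)
  P7 needs (2, 2, 2) <= (2, 2, 3) -> finishes; pool += (1, 0, 1) = (3, 2, 4)
  P2 needs (3, 2, 3) <= (3, 2, 4) -> finishes; pool += (0, 0, 1) = (3, 2, 5)
  P5 still needs (1, 4, 5) but only (3, 2, 5) is free — short on r1
  P6 still needs (2, 7, 1) but only (3, 2, 5) is free — short on r1
  P1 still needs (0, 3, 2) but only (3, 2, 5) is free — short on r1
Post-grant, the permanently blocked set is P5, P6 and P1.


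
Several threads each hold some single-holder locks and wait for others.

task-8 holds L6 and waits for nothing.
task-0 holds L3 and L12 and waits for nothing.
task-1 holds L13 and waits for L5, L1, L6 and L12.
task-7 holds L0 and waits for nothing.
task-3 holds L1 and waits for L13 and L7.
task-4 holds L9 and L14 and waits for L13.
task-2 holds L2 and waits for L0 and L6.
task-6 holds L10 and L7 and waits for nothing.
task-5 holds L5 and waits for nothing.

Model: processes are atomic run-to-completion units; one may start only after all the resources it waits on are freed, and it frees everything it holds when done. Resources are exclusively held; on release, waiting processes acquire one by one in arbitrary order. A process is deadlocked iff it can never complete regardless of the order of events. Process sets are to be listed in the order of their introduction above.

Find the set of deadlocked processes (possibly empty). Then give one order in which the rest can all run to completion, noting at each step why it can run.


Deadlocked set: task-1, task-3 and task-4.
Key observation: the knot is the closed ring of waits task-1 -> task-3 -> task-1; task-4 waits into the deadlock from upstream.
One completion order for the rest: task-7, task-0, task-8, task-6, task-2, task-5.
Check, step by step:
  run task-7 (it waits on nothing); releases L0
  run task-0 (it waits on nothing); releases L3 and L12
  run task-8 (it waits on nothing); releases L6
  run task-6 (it waits on nothing); releases L10 and L7
  task-2 waits on L0 and L6 — all released -> runs and releases L2
  run task-5 (it waits on nothing); releases L5


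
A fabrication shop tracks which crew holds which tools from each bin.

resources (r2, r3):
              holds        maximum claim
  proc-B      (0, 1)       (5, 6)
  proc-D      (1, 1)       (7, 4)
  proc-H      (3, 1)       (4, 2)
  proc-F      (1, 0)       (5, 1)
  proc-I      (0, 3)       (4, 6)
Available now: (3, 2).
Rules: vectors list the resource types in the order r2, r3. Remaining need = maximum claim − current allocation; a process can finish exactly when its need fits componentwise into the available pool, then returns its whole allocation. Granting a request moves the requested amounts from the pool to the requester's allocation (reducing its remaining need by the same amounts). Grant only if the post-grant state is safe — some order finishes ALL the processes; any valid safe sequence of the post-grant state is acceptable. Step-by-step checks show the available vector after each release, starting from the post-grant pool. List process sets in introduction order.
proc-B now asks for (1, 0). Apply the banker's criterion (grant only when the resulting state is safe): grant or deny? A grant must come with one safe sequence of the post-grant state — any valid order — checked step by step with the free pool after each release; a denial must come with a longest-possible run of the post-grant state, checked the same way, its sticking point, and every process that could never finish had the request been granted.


GRANT — the state after the grant stays safe, e.g. via proc-H, proc-F, proc-I, proc-B, proc-D.
Key observation: even at the reduced pool (2, 2), proc-H fits immediately, so safety survives the grant.
Check on the post-grant state, step by step:
  pool = (2, 2)
  run proc-H (needs (1, 1), free (2, 2)); after release of (3, 1) the pool is (5, 3)
  run proc-F (needs (4, 1), free (5, 3)); after release of (1, 0) the pool is (6, 3)
  run proc-I (needs (4, 3), free (6, 3)); after release of (0, 3) the pool is (6, 6)
  run proc-B (needs (4, 5), free (6, 6)); after release of (1, 1) the pool is (7, 7)
  run proc-D (needs (6, 3), free (7, 7)); after release of (1, 1) the pool is (8, 8)


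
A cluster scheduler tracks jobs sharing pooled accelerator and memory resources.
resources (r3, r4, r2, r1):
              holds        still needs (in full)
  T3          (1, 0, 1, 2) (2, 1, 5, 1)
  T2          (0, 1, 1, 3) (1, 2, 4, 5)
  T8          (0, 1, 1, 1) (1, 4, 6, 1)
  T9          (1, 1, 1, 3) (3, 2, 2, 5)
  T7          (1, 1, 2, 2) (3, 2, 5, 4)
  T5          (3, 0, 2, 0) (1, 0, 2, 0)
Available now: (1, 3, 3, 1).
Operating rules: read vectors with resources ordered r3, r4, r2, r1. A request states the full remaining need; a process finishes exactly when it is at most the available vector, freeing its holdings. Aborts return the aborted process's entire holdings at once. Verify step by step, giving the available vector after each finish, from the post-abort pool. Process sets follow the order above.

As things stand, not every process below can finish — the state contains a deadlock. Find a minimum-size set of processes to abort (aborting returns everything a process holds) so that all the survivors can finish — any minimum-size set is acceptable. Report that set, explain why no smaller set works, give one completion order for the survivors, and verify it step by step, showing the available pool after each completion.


Minimum abort set: T7.
Key observation: T8 could never have finished before the abort; with (1, 1, 2, 2) returned by T7, it fits at step 2.
Why nothing smaller works: aborting no one leaves the state deadlocked as given.
One survivor order: T3, T8, T2, T9, T5. Step-by-step check (post-abort pool first):
  pool = (2, 4, 5, 3)
  run T3 (needs (2, 1, 5, 1), free (2, 4, 5, 3)); after release of (1, 0, 1, 2) the pool is (3, 4, 6, 5)
  run T8 (needs (1, 4, 6, 1), free (3, 4, 6, 5)); after release of (0, 1, 1, 1) the pool is (3, 5, 7, 6)
  run T2 (needs (1, 2, 4, 5), free (3, 5, 7, 6)); after release of (0, 1, 1, 3) the pool is (3, 6, 8, 9)
  run T9 (needs (3, 2, 2, 5), free (3, 6, 8, 9)); after release of (1, 1, 1, 3) the pool is (4, 7, 9, 12)
  run T5 (needs (1, 0, 2, 0), free (4, 7, 9, 12)); after release of (3, 0, 2, 0) the pool is (7, 7, 11, 12)


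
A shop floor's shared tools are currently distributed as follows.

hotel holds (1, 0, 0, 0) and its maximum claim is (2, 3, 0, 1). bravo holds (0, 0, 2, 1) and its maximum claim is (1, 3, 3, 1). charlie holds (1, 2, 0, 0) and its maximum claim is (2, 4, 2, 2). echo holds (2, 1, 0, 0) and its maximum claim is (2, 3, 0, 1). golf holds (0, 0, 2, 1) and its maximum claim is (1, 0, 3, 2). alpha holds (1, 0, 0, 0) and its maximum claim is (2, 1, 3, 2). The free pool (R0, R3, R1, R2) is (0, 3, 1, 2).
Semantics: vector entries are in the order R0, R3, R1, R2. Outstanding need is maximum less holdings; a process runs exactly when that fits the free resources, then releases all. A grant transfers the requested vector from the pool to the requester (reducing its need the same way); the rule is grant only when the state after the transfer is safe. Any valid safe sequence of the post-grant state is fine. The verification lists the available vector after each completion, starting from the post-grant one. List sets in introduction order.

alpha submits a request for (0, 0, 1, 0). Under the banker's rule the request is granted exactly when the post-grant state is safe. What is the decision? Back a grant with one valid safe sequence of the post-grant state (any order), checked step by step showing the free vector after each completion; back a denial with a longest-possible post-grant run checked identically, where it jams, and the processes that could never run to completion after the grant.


DENY. Granting would leave the state unsafe.
Key observation: once echo, hotel finish, the pool peaks at (3, 4, 0, 2) — and every remaining process still needs more R1 than that.
On the post-grant state, echo, hotel is a maximal run — nothing extends it. Verifying each step:
  pool = (0, 3, 0, 2)
  run echo (needs (0, 2, 0, 1), free (0, 3, 0, 2)); after release of (2, 1, 0, 0) the pool is (2, 4, 0, 2)
  run hotel (needs (1, 3, 0, 1), free (2, 4, 0, 2)); after release of (1, 0, 0, 0) the pool is (3, 4, 0, 2)
  bravo cannot run: need (1, 3, 1, 0) vs free (3, 4, 0, 2) (insufficient R1)
  charlie cannot run: need (1, 2, 2, 2) vs free (3, 4, 0, 2) (insufficient R1)
  golf cannot run: need (1, 0, 1, 1) vs free (3, 4, 0, 2) (insufficient R1)
  alpha cannot run: need (1, 1, 2, 2) vs free (3, 4, 0, 2) (insufficient R1)
Had the request been granted, bravo, charlie, golf and alpha could never finish.


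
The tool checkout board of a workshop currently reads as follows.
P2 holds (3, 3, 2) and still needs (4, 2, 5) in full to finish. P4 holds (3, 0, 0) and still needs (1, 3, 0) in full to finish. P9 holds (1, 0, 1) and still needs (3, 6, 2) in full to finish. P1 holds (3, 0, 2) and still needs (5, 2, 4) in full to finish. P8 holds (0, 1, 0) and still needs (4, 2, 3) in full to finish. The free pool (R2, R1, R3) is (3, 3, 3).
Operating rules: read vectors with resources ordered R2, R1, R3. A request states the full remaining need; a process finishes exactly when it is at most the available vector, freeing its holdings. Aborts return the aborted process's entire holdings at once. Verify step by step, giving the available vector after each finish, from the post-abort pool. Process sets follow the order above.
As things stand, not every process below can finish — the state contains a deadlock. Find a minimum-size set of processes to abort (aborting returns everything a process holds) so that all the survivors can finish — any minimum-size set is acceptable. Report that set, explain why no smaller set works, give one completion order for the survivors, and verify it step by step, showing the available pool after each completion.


Abort P2.
Key observation: the returned (3, 3, 2) from P2 is what brings P1 — unrunnable before, under any order — into play at step 3.
Why nothing smaller works: aborting no one leaves the state deadlocked as given.
Survivors finish in the order: P4, P8, P1, P9. Check, step by step (pool after the aborts first):
  pool = (6, 6, 5)
  P4: need (1, 3, 0) fits (6, 6, 5); releases (3, 0, 0), pool now (9, 6, 5)
  P8: need (4, 2, 3) fits (9, 6, 5); releases (0, 1, 0), pool now (9, 7, 5)
  P1: need (5, 2, 4) fits (9, 7, 5); releases (3, 0, 2), pool now (12, 7, 7)
  P9: need (3, 6, 2) fits (12, 7, 7); releases (1, 0, 1), pool now (13, 7, 8)


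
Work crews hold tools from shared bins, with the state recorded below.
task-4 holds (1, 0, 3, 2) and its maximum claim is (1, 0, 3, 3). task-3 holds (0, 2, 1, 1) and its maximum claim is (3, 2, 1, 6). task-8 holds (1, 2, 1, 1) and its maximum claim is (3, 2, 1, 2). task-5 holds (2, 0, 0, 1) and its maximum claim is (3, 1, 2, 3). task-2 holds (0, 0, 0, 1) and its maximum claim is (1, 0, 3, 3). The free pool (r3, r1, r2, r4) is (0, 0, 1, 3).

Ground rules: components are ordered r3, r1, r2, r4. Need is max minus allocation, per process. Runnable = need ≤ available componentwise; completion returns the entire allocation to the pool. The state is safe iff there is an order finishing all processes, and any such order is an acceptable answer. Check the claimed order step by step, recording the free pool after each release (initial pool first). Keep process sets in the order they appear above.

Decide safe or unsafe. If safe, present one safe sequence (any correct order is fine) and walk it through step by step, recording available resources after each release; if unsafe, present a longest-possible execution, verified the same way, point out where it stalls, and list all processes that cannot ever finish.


UNSAFE — no complete ordering exists.
Key observation: after task-4, task-2 the pool peaks at (1, 0, 4, 6), and each blocked process is short somewhere: task-3 on r3; task-8 on r3; task-5 on r1.
Going as far as possible: task-4, task-2; after that, nothing fits. Check, step by step:
  pool = (0, 0, 1, 3)
  run task-4 (needs (0, 0, 0, 1), free (0, 0, 1, 3)); after release of (1, 0, 3, 2) the pool is (1, 0, 4, 5)
  run task-2 (needs (1, 0, 3, 2), free (1, 0, 4, 5)); after release of (0, 0, 0, 1) the pool is (1, 0, 4, 6)
  task-3 cannot run: need (3, 0, 0, 5) vs free (1, 0, 4, 6) (insufficient r3)
  task-8 cannot run: need (2, 0, 0, 1) vs free (1, 0, 4, 6) (insufficient r3)
  task-5 cannot run: need (1, 1, 2, 2) vs free (1, 0, 4, 6) (insufficient r1)
Permanently blocked: task-3, task-8 and task-5.


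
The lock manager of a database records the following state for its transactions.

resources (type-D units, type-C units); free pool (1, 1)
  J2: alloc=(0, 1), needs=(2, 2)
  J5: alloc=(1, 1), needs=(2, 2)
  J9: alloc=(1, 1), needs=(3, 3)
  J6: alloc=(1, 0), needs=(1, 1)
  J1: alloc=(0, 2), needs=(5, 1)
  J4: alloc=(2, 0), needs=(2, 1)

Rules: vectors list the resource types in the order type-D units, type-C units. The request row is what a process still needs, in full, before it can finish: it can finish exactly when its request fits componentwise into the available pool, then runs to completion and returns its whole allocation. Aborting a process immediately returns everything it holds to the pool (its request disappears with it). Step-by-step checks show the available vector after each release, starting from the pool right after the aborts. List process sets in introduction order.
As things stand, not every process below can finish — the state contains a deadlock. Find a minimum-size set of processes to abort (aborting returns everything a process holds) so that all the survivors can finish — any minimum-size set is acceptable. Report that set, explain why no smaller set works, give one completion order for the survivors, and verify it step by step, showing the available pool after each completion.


Minimum abort set: J9.
Key observation: the returned (1, 1) from J9 is what brings J5 — unrunnable before, under any order — into play at step 2.
Minimality: the empty abort set fails — the state is deadlocked as it stands.
Survivors finish in the order: J4, J5, J6, J2, J1. Walking it through (pool after the aborts first):
  pool = (2, 2)
  run J4 (needs (2, 1), free (2, 2)); after release of (2, 0) the pool is (4, 2)
  run J5 (needs (2, 2), free (4, 2)); after release of (1, 1) the pool is (5, 3)
  run J6 (needs (1, 1), free (5, 3)); after release of (1, 0) the pool is (6, 3)
  run J2 (needs (2, 2), free (6, 3)); after release of (0, 1) the pool is (6, 4)
  run J1 (needs (5, 1), free (6, 4)); after release of (0, 2) the pool is (6, 6)
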